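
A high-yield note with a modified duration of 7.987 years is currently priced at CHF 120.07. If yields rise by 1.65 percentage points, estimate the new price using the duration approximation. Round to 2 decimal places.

Duration approximation: ΔP/P ≈ -D_mod · Δy = -7.987 × (+0.0165) = -0.1317855.
New price ≈ 120.07 × (1 - 0.1317855) = 104.246515015.

CHF 104.25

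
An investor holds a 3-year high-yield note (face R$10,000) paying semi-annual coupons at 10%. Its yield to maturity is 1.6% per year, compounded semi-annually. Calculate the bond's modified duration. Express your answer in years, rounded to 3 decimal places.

2.683 years

Periodic yield y = 0.008. First find Macaulay duration:
  t   CF        PV=CF/(1+0.008)^t    t·PV
  1       500.00       496.0317       496.0317
  2       500.00       492.0950       984.1900
  3       500.00       488.1895     1,464.5684
  4       500.00       484.3150     1,937.2598
  5       500.00       480.4712     2,402.3559
  6    10,500.00    10,009.8163    60,058.8977
  Σ                 12,450.9186    67,343.3035
P = 12,450.9186; Macaulay duration = 67,343.3035 / 12,450.9186 = 5.40870 half-year periods = 2.70435 years.
Modified duration = D_Mac / (1 + y) = 2.70435 / 1.008 = 2.68289 years.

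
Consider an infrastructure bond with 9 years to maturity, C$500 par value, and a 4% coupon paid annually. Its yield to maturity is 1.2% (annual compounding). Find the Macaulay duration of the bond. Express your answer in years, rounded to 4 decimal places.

7.8814 years

Periodic yield y = 0.012. Discount each cash flow and weight by its year:
  t   CF        PV=CF/(1+0.012)^t    t·PV
  1        20.00        19.7628        19.7628
  2        20.00        19.5285        39.0570
  3        20.00        19.2969        57.8908
  4        20.00        19.0681        76.2725
  5        20.00        18.8420        94.2101
  6        20.00        18.6186       111.7116
  7        20.00        18.3978       128.7848
  8        20.00        18.1797       145.4373
  9       520.00       467.0665     4,203.5986
  Σ                    618.7610     4,876.7255
Price P = Σ PV = 618.7610.
Macaulay duration = Σ(t·PV) / P = 4,876.7255 / 618.7610 = 7.88144 years.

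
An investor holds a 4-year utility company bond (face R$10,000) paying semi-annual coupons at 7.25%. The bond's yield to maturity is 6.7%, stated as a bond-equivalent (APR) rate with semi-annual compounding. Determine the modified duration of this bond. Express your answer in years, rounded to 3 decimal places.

Periodic yield y = 0.0335. First find Macaulay duration:
  t   CF        PV=CF/(1+0.0335)^t    t·PV
  1       362.50       350.7499       350.7499
  2       362.50       339.3806       678.7613
  3       362.50       328.3799       985.1397
  4       362.50       317.7358     1,270.9430
  5       362.50       307.4366     1,537.1831
  6       362.50       297.4713     1,784.8280
  7       362.50       287.8291     2,014.8034
  8    10,362.50     7,961.2396    63,689.9170
  Σ                 10,190.2228    72,312.3254
P = 10,190.2228; Macaulay duration = 72,312.3254 / 10,190.2228 = 7.09625 half-year periods = 3.54812 years.
Modified duration = D_Mac / (1 + y) = 3.54812 / 1.0335 = 3.43311 years.

3.433 years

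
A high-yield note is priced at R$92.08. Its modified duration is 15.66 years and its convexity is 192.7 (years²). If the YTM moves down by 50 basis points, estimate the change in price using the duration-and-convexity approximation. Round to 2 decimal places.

Duration effect: -D_mod·Δy = -15.66 × (-0.005) = +0.078300
Convexity effect: ½·C·(Δy)² = 0.5 × 192.7 × (-0.005)² = +0.00240875
ΔP/P ≈ +0.078300 + 0.00240875 = +0.08070875
ΔP ≈ 92.08 × (+0.08070875) = +7.4316617.

+R$7.43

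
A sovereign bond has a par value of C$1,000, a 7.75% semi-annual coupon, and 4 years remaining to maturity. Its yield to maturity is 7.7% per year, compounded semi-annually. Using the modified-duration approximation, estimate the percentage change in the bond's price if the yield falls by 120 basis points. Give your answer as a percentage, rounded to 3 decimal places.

+4.062%

Periodic yield y = 0.0385. Modified duration first:
  t   CF        PV=CF/(1+0.0385)^t    t·PV
  1        38.75        37.3134        37.3134
  2        38.75        35.9301        71.8602
  3        38.75        34.5981       103.7943
  4        38.75        33.3155       133.2618
  5        38.75        32.0804       160.4018
  6        38.75        30.8911       185.3463
  7        38.75        29.7458       208.2209
  8     1,038.75       767.8193     6,142.5545
  Σ                  1,001.6937     7,042.7532
P = 1,001.6937; D_Mac = 7.03085 half-year periods = 3.51542 yrs; D_mod = 3.51542/(1+0.0385) = 3.38510 yrs.
ΔP/P ≈ -D_mod · Δy = -3.38510 × (-0.012) = +0.040621 = +4.0621%.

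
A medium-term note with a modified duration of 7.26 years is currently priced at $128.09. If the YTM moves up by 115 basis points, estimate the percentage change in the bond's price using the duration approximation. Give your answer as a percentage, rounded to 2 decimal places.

-8.35%

Duration approximation: ΔP/P ≈ -D_mod · Δy = -7.26 × (+0.0115) = -0.083490.
As a percentage: -8.3490%.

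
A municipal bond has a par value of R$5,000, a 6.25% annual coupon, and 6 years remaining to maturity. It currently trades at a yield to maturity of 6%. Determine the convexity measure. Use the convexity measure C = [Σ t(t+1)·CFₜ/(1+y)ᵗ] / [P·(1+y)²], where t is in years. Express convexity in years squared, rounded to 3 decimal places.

With y = 0.06:
  t   CF        PV=CF/(1+0.06)^t    t·PV        t(t+1)·PV
  1       312.50       294.8113       294.8113         589.6226
  2       312.50       278.1239       556.2478       1,668.7433
  3       312.50       262.3810       787.1431       3,148.5723
  4       312.50       247.5293       990.1171       4,950.5854
  5       312.50       233.5182     1,167.5909       7,005.5454
  6     5,312.50     3,745.1029    22,470.6172     157,294.3206
  Σ                  5,061.4666    26,266.5274     174,657.3896
P = 5,061.4666.
Convexity = Σ t(t+1)·PV / [P·(1+y)²] = 174,657.3896 / (5,061.4666 × 1.123600) = 30.71135.

30.711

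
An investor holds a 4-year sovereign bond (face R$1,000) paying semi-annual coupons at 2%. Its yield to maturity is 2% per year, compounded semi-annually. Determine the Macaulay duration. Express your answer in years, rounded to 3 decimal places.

3.864 years

Periodic yield y = 0.01. Discount each cash flow and weight by its period:
  t   CF        PV=CF/(1+0.01)^t    t·PV
  1        10.00         9.9010         9.9010
  2        10.00         9.8030        19.6059
  3        10.00         9.7059        29.1177
  4        10.00         9.6098        38.4392
  5        10.00         9.5147        47.5733
  6        10.00         9.4205        56.5227
  7        10.00         9.3272        65.2903
  8     1,010.00       932.7181     7,461.7444
  Σ                  1,000.0000     7,728.1945
Price P = Σ PV = 1,000.0000.
Macaulay duration = Σ(t·PV) / P = 7,728.1945 / 1,000.0000 = 7.72819 half-year periods.
In years: 7.72819 / 2 = 3.86410 years.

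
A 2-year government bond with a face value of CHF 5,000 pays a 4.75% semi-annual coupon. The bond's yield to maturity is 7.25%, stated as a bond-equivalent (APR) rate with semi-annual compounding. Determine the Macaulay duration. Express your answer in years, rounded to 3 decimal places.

1.930 years

Periodic yield y = 0.03625. Discount each cash flow and weight by its period:
  t   CF        PV=CF/(1+0.03625)^t    t·PV
  1       118.75       114.5959       114.5959
  2       118.75       110.5871       221.1742
  3       118.75       106.7186       320.1557
  4     5,118.75     4,439.2106    17,756.8422
  Σ                  4,771.1121    18,412.7681
Price P = Σ PV = 4,771.1121.
Macaulay duration = Σ(t·PV) / P = 18,412.7681 / 4,771.1121 = 3.85922 half-year periods.
In years: 3.85922 / 2 = 1.92961 years.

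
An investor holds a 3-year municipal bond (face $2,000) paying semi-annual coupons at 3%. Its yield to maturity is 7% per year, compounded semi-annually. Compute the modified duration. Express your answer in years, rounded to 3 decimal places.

Periodic yield y = 0.035. First find Macaulay duration:
  t   CF        PV=CF/(1+0.035)^t    t·PV
  1        30.00        28.9855        28.9855
  2        30.00        28.0053        56.0106
  3        30.00        27.0583        81.1748
  4        30.00        26.1433       104.5731
  5        30.00        25.2592       126.2960
  6     2,030.00     1,651.4063     9,908.4378
  Σ                  1,786.8579    10,305.4779
P = 1,786.8579; Macaulay duration = 10,305.4779 / 1,786.8579 = 5.76737 half-year periods = 2.88369 years.
Modified duration = D_Mac / (1 + y) = 2.88369 / 1.035 = 2.78617 years.

2.786 years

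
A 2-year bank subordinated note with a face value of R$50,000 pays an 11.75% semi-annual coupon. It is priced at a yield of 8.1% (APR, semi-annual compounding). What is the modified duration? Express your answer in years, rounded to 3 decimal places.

1.773 years

Periodic yield y = 0.0405. First find Macaulay duration:
  t   CF        PV=CF/(1+0.0405)^t    t·PV
  1     2,937.50     2,823.1619     2,823.1619
  2     2,937.50     2,713.2743     5,426.5487
  3     2,937.50     2,607.6639     7,822.9918
  4    52,937.50    45,164.2798   180,657.1193
  Σ                 53,308.3800   196,729.8217
P = 53,308.3800; Macaulay duration = 196,729.8217 / 53,308.3800 = 3.69041 half-year periods = 1.84521 years.
Modified duration = D_Mac / (1 + y) = 1.84521 / 1.0405 = 1.77338 years.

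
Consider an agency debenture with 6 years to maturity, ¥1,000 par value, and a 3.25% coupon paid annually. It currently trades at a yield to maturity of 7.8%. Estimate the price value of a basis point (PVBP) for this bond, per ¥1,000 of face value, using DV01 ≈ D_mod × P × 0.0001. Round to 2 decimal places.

¥0.40

Periodic yield y = 0.078.
  t   CF        PV=CF/(1+0.078)^t    t·PV
  1        32.50        30.1484        30.1484
  2        32.50        27.9670        55.9340
  3        32.50        25.9434        77.8302
  4        32.50        24.0662        96.2650
  5        32.50        22.3249       111.6245
  6     1,032.50       657.9267     3,947.5601
  Σ                    788.3767     4,319.3622
P = 788.3767; D_Mac = 5.47881 yrs; D_mod = 5.08238 yrs.
DV01 ≈ 5.08238 × 788.3767 × 0.0001 = 0.400683.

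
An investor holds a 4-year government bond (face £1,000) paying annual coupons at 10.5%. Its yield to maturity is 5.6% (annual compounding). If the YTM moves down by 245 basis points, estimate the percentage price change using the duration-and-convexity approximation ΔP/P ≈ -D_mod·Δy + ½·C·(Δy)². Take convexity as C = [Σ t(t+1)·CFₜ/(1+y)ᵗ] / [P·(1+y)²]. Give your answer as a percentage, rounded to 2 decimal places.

With y = 0.056:
  t   CF        PV=CF/(1+0.056)^t    t·PV        t(t+1)·PV
  1       105.00        99.4318        99.4318         198.8636
  2       105.00        94.1589       188.3178         564.9535
  3       105.00        89.1656       267.4969       1,069.9877
  4     1,105.00       888.6006     3,554.4024      17,772.0121
  Σ                  1,171.3570     4,109.6490      19,605.8170
P = 1,171.3570; D_Mac = 3.50845 yrs; D_mod = 3.32240 yrs; C = 15.00956.
Duration effect: -3.32240 × (-0.0245) = +0.081399
Convexity effect: 0.5 × 15.00956 × (-0.0245)² = +0.0045047
ΔP/P ≈ +0.081399 + 0.0045047 = +0.085903 = +8.5903%.

+8.59%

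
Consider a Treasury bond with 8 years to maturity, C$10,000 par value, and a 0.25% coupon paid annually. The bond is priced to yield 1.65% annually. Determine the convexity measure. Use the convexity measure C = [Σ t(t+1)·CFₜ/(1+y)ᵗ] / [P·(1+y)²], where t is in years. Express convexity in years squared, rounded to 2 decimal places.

With y = 0.0165:
  t   CF        PV=CF/(1+0.0165)^t    t·PV        t(t+1)·PV
  1        25.00        24.5942        24.5942          49.1884
  2        25.00        24.1950        48.3900         145.1699
  3        25.00        23.8022        71.4067         285.6269
  4        25.00        23.4159        93.6635         468.3176
  5        25.00        23.0358       115.1789         691.0737
  6        25.00        22.6619       135.9712         951.7985
  7        25.00        22.2940       156.0581       1,248.4650
  8    10,025.00     8,794.7868    70,358.2947     633,224.6519
  Σ                  8,958.7858    71,003.5573     637,064.2918
P = 8,958.7858.
Convexity = Σ t(t+1)·PV / [P·(1+y)²] = 637,064.2918 / (8,958.7858 × 1.033272) = 68.82074.

68.82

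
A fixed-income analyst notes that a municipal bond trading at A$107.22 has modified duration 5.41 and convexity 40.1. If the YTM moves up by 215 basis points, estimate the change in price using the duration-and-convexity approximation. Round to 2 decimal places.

Duration effect: -D_mod·Δy = -5.41 × (+0.0215) = -0.116315
Convexity effect: ½·C·(Δy)² = 0.5 × 40.1 × (0.0215)² = +0.0092681125
ΔP/P ≈ -0.116315 + 0.0092681125 = -0.1070468875
ΔP ≈ 107.22 × (-0.1070468875) = -11.47756727775.

-A$11.48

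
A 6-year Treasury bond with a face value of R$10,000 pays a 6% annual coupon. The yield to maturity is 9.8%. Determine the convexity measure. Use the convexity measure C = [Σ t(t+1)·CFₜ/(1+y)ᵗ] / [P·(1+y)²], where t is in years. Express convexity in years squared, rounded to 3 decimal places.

With y = 0.098:
  t   CF        PV=CF/(1+0.098)^t    t·PV        t(t+1)·PV
  1       600.00       546.4481       546.4481       1,092.8962
  2       600.00       497.6759       995.3517       2,986.0551
  3       600.00       453.2567     1,359.7701       5,439.0804
  4       600.00       412.8021     1,651.2084       8,256.0418
  5       600.00       375.9582     1,879.7909      11,278.7457
  6    10,600.00     6,049.1148    36,294.6886     254,062.8204
  Σ                  8,335.2557    42,727.2578     283,115.6396
P = 8,335.2557.
Convexity = Σ t(t+1)·PV / [P·(1+y)²] = 283,115.6396 / (8,335.2557 × 1.205604) = 28.17346.

28.173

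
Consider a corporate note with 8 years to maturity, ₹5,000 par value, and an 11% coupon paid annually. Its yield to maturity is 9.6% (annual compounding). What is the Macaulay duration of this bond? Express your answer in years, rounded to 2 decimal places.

5.80 years

Periodic yield y = 0.096. Discount each cash flow and weight by its year:
  t   CF        PV=CF/(1+0.096)^t    t·PV
  1       550.00       501.8248       501.8248
  2       550.00       457.8694       915.7387
  3       550.00       417.7640     1,253.2920
  4       550.00       381.1715     1,524.6862
  5       550.00       347.7843     1,738.9213
  6       550.00       317.3214     1,903.9284
  7       550.00       289.5268     2,026.6878
  8     5,550.00     2,665.6833    21,325.4663
  Σ                  5,378.9455    31,190.5456
Price P = Σ PV = 5,378.9455.
Macaulay duration = Σ(t·PV) / P = 31,190.5456 / 5,378.9455 = 5.79864 years.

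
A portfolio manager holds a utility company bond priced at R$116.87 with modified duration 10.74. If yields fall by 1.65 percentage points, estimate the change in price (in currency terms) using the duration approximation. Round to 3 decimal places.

Duration approximation: ΔP/P ≈ -D_mod · Δy = -10.74 × (-0.0165) = +0.177210.
ΔP ≈ 116.87 × (+0.177210) = +20.7105327.

+R$20.711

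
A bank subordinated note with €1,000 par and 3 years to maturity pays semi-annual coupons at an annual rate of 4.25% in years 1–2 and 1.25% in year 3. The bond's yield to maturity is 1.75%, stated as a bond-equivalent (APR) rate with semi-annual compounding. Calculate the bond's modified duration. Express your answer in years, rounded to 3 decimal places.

Periodic yield y = 0.00875. First find Macaulay duration:
  t   CF        PV=CF/(1+0.00875)^t    t·PV
  1        21.25        21.0657        21.0657
  2        21.25        20.8829        41.7659
  3        21.25        20.7018        62.1054
  4        21.25        20.5222        82.0890
  5         6.25         5.9836        29.9180
  6     1,006.25       955.0027     5,730.0163
  Σ                  1,044.1590     5,966.9602
P = 1,044.1590; Macaulay duration = 5,966.9602 / 1,044.1590 = 5.71461 half-year periods = 2.85730 years.
Modified duration = D_Mac / (1 + y) = 2.85730 / 1.00875 = 2.83252 years.

2.833 years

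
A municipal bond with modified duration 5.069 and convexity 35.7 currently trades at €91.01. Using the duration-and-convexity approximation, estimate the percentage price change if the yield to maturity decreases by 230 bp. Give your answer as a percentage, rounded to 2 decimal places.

Duration effect: -D_mod·Δy = -5.069 × (-0.023) = +0.116587
Convexity effect: ½·C·(Δy)² = 0.5 × 35.7 × (-0.023)² = +0.00944265
ΔP/P ≈ +0.116587 + 0.00944265 = +0.12602965
= +12.602965%.

+12.60%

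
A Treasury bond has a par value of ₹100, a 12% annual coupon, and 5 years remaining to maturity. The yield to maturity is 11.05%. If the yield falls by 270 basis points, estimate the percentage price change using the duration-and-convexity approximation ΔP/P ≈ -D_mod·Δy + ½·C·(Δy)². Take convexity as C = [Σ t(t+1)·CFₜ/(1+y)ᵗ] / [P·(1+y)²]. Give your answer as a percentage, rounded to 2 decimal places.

+10.52%

With y = 0.1105:
  t   CF        PV=CF/(1+0.1105)^t    t·PV        t(t+1)·PV
  1        12.00        10.8059        10.8059          21.6119
  2        12.00         9.7307        19.4614          58.3842
  3        12.00         8.7625        26.2874         105.1494
  4        12.00         7.8905        31.5622         157.8109
  5       112.00        66.3171       331.5853       1,989.5115
  Σ                    103.5067       419.7021       2,332.4679
P = 103.5067; D_Mac = 4.05483 yrs; D_mod = 3.65136 yrs; C = 18.27301.
Duration effect: -3.65136 × (-0.027) = +0.098587
Convexity effect: 0.5 × 18.27301 × (-0.027)² = +0.0066605
ΔP/P ≈ +0.098587 + 0.0066605 = +0.105247 = +10.5247%.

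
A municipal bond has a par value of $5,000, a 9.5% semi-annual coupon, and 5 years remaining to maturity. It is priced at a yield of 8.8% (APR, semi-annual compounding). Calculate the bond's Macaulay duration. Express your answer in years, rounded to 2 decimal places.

Periodic yield y = 0.044. Discount each cash flow and weight by its period:
  t   CF        PV=CF/(1+0.044)^t    t·PV
  1       237.50       227.4904       227.4904
  2       237.50       217.9027       435.8054
  3       237.50       208.7191       626.1572
  4       237.50       199.9225       799.6899
  5       237.50       191.4966       957.4831
  6       237.50       183.4259     1,100.5553
  7       237.50       175.6953     1,229.8670
  8       237.50       168.2905     1,346.3241
  9       237.50       161.1978     1,450.7803
  10    5,237.50     3,405.0152    34,050.1516
  Σ                  5,139.1559    42,224.3043
Price P = Σ PV = 5,139.1559.
Macaulay duration = Σ(t·PV) / P = 42,224.3043 / 5,139.1559 = 8.21619 half-year periods.
In years: 8.21619 / 2 = 4.10810 years.

4.11 years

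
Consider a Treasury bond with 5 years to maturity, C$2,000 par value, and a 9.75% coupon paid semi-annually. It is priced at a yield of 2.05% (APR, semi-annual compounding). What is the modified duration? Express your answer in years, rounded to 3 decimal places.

4.182 years

Periodic yield y = 0.01025. First find Macaulay duration:
  t   CF        PV=CF/(1+0.01025)^t    t·PV
  1        97.50        96.5108        96.5108
  2        97.50        95.5316       191.0631
  3        97.50        94.5623       283.6869
  4        97.50        93.6029       374.4115
  5        97.50        92.6532       463.2659
  6        97.50        91.7131       550.2787
  7        97.50        90.7826       635.4782
  8        97.50        89.8615       718.8921
  9        97.50        88.9498       800.5480
  10    2,097.50     1,894.1457    18,941.4568
  Σ                  2,728.3134    23,055.5921
P = 2,728.3134; Macaulay duration = 23,055.5921 / 2,728.3134 = 8.45049 half-year periods = 4.22525 years.
Modified duration = D_Mac / (1 + y) = 4.22525 / 1.01025 = 4.18238 years.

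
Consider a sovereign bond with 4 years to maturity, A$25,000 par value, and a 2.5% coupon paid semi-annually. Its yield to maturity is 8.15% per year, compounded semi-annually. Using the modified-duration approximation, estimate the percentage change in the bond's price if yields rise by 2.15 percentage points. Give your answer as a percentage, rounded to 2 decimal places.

Periodic yield y = 0.04075. Modified duration first:
  t   CF        PV=CF/(1+0.04075)^t    t·PV
  1       312.50       300.2642       300.2642
  2       312.50       288.5075       577.0151
  3       312.50       277.2112       831.6336
  4       312.50       266.3571     1,065.4286
  5       312.50       255.9281     1,279.6404
  6       312.50       245.9073     1,475.4441
  7       312.50       236.2790     1,653.9529
  8    25,312.50    18,389.2359   147,113.8872
  Σ                 20,259.6904   154,297.2660
P = 20,259.6904; D_Mac = 7.61597 half-year periods = 3.80799 yrs; D_mod = 3.80799/(1+0.04075) = 3.65889 yrs.
ΔP/P ≈ -D_mod · Δy = -3.65889 × (+0.0215) = -0.078666 = -7.8666%.

-7.87%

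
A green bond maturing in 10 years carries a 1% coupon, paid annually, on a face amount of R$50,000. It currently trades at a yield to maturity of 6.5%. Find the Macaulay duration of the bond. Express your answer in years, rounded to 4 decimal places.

Periodic yield y = 0.065. Discount each cash flow and weight by its year:
  t   CF        PV=CF/(1+0.065)^t    t·PV
  1       500.00       469.4836       469.4836
  2       500.00       440.8296       881.6593
  3       500.00       413.9245     1,241.7736
  4       500.00       388.6615     1,554.6462
  5       500.00       364.9404     1,824.7021
  6       500.00       342.6671     2,056.0024
  7       500.00       321.7531     2,252.2718
  8       500.00       302.1156     2,416.9248
  9       500.00       283.6766     2,553.0895
  10   50,500.00    26,902.6648   269,026.6479
  Σ                 30,230.7169   284,277.2011
Price P = Σ PV = 30,230.7169.
Macaulay duration = Σ(t·PV) / P = 284,277.2011 / 30,230.7169 = 9.40359 years.

9.4036 years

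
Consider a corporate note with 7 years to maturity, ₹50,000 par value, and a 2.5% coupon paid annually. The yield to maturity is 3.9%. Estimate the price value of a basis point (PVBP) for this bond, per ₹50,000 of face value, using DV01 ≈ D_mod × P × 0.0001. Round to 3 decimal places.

₹28.560

Periodic yield y = 0.039.
  t   CF        PV=CF/(1+0.039)^t    t·PV
  1     1,250.00     1,203.0799     1,203.0799
  2     1,250.00     1,157.9210     2,315.8419
  3     1,250.00     1,114.4571     3,343.3714
  4     1,250.00     1,072.6248     4,290.4991
  5     1,250.00     1,032.3626     5,161.8131
  6     1,250.00       993.6118     5,961.6706
  7    51,250.00    39,208.9342   274,462.5392
  Σ                 45,782.9913   296,738.8152
P = 45,782.9913; D_Mac = 6.48142 yrs; D_mod = 6.23813 yrs.
DV01 ≈ 6.23813 × 45,782.9913 × 0.0001 = 28.560040.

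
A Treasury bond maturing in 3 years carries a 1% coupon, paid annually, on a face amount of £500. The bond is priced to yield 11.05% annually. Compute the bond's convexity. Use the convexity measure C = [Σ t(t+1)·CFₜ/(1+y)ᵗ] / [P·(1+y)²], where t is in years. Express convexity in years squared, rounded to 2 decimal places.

9.58

With y = 0.1105:
  t   CF        PV=CF/(1+0.1105)^t    t·PV        t(t+1)·PV
  1         5.00         4.5025         4.5025           9.0050
  2         5.00         4.0545         8.1089          24.3268
  3       505.00       368.7531     1,106.2593       4,425.0373
  Σ                    377.3100     1,118.8707       4,458.3690
P = 377.3100.
Convexity = Σ t(t+1)·PV / [P·(1+y)²] = 4,458.3690 / (377.3100 × 1.233210) = 9.58165.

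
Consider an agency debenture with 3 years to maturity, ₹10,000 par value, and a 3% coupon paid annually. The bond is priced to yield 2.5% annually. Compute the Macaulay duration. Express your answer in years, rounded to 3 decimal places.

Periodic yield y = 0.025. Discount each cash flow and weight by its year:
  t   CF        PV=CF/(1+0.025)^t    t·PV
  1       300.00       292.6829       292.6829
  2       300.00       285.5443       571.0886
  3    10,300.00     9,564.5739    28,693.7218
  Σ                 10,142.8012    29,557.4934
Price P = Σ PV = 10,142.8012.
Macaulay duration = Σ(t·PV) / P = 29,557.4934 / 10,142.8012 = 2.91414 years.

2.914 years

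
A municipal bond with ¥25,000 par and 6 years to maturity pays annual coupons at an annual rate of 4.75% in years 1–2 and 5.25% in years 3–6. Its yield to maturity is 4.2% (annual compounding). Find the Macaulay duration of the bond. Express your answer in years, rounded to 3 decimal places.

Periodic yield y = 0.042. Discount each cash flow and weight by its year:
  t   CF        PV=CF/(1+0.042)^t    t·PV
  1     1,187.50     1,139.6353     1,139.6353
  2     1,187.50     1,093.6999     2,187.3998
  3     1,312.50     1,160.1019     3,480.3058
  4     1,312.50     1,113.3416     4,453.3664
  5     1,312.50     1,068.4660     5,342.3301
  6    26,312.50    20,556.8137   123,340.8820
  Σ                 26,132.0585   139,943.9195
Price P = Σ PV = 26,132.0585.
Macaulay duration = Σ(t·PV) / P = 139,943.9195 / 26,132.0585 = 5.35526 years.

5.355 years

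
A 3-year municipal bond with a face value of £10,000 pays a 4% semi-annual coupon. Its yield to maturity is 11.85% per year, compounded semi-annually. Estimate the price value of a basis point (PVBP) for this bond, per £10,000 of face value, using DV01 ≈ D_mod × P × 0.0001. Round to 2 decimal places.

£2.16

Periodic yield y = 0.05925.
  t   CF        PV=CF/(1+0.05925)^t    t·PV
  1       200.00       188.8128       188.8128
  2       200.00       178.2514       356.5029
  3       200.00       168.2808       504.8424
  4       200.00       158.8679       635.4715
  5       200.00       149.9815       749.9074
  6    10,200.00     7,221.1994    43,327.1962
  Σ                  8,065.3938    45,762.7333
P = 8,065.3938; D_Mac = 5.67396 half-year periods = 2.83698 yrs; D_mod = 2.67829 yrs.
DV01 ≈ 2.67829 × 8,065.3938 × 0.0001 = 2.160148.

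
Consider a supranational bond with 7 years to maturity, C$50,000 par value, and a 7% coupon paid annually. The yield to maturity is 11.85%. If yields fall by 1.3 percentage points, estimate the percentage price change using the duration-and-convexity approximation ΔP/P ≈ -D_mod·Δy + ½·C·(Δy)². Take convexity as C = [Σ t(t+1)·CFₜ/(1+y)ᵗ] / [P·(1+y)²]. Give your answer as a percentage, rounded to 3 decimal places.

+6.762%

With y = 0.1185:
  t   CF        PV=CF/(1+0.1185)^t    t·PV        t(t+1)·PV
  1     3,500.00     3,129.1909     3,129.1909       6,258.3818
  2     3,500.00     2,797.6673     5,595.3346      16,786.0038
  3     3,500.00     2,501.2671     7,503.8014      30,015.2058
  4     3,500.00     2,236.2692     8,945.0770      44,725.3849
  5     3,500.00     1,999.3467     9,996.7333      59,980.3999
  6     3,500.00     1,787.5250    10,725.1497      75,076.0481
  7    53,500.00    24,428.7848   171,001.4933   1,368,011.9465
  Σ                 38,880.0510   216,896.7803   1,600,853.3708
P = 38,880.0510; D_Mac = 5.57861 yrs; D_mod = 4.98758 yrs; C = 32.91188.
Duration effect: -4.98758 × (-0.013) = +0.064839
Convexity effect: 0.5 × 32.91188 × (-0.013)² = +0.0027811
ΔP/P ≈ +0.064839 + 0.0027811 = +0.067620 = +6.7620%.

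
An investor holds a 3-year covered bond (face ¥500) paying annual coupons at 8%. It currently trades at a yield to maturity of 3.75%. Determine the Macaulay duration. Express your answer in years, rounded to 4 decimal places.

2.7957 years

Periodic yield y = 0.0375. Discount each cash flow and weight by its year:
  t   CF        PV=CF/(1+0.0375)^t    t·PV
  1        40.00        38.5542        38.5542
  2        40.00        37.1607        74.3214
  3       540.00       483.5367     1,450.6101
  Σ                    559.2516     1,563.4857
Price P = Σ PV = 559.2516.
Macaulay duration = Σ(t·PV) / P = 1,563.4857 / 559.2516 = 2.79567 years.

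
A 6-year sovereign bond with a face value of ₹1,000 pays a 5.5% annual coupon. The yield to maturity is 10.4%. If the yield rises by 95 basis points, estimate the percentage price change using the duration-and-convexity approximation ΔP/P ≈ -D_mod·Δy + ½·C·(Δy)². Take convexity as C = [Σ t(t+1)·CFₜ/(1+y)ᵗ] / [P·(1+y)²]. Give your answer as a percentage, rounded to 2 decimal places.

-4.32%

With y = 0.104:
  t   CF        PV=CF/(1+0.104)^t    t·PV        t(t+1)·PV
  1        55.00        49.8188        49.8188          99.6377
  2        55.00        45.1258        90.2515         270.7546
  3        55.00        40.8748       122.6244         490.4974
  4        55.00        37.0243       148.0970         740.4852
  5        55.00        33.5365       167.6823       1,006.0940
  6     1,055.00       582.6906     3,496.1437      24,473.0056
  Σ                    789.0707     4,074.6178      27,080.4745
P = 789.0707; D_Mac = 5.16382 yrs; D_mod = 4.67737 yrs; C = 28.15803.
Duration effect: -4.67737 × (+0.0095) = -0.044435
Convexity effect: 0.5 × 28.15803 × (0.0095)² = +0.0012706
ΔP/P ≈ -0.044435 + 0.0012706 = -0.043164 = -4.3164%.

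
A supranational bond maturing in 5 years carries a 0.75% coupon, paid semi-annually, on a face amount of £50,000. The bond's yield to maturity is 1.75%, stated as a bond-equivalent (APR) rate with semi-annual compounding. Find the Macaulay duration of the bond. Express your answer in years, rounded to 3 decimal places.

Periodic yield y = 0.00875. Discount each cash flow and weight by its period:
  t   CF        PV=CF/(1+0.00875)^t    t·PV
  1       187.50       185.8736       185.8736
  2       187.50       184.2613       368.5226
  3       187.50       182.6630       547.9891
  4       187.50       181.0786       724.3143
  5       187.50       179.5079       897.5394
  6       187.50       177.9508     1,067.7049
  7       187.50       176.4073     1,234.8508
  8       187.50       174.8771     1,399.0166
  9       187.50       173.3602     1,560.2416
  10   50,187.50    46,000.2387   460,002.3870
  Σ                 47,616.2184   467,988.4400
Price P = Σ PV = 47,616.2184.
Macaulay duration = Σ(t·PV) / P = 467,988.4400 / 47,616.2184 = 9.82834 half-year periods.
In years: 9.82834 / 2 = 4.91417 years.

4.914 years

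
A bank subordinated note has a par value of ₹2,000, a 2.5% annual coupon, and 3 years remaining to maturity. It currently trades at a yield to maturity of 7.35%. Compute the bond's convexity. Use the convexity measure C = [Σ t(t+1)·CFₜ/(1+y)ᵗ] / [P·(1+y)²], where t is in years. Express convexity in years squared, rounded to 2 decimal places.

With y = 0.0735:
  t   CF        PV=CF/(1+0.0735)^t    t·PV        t(t+1)·PV
  1        50.00        46.5766        46.5766          93.1532
  2        50.00        43.3876        86.7753         260.3258
  3     2,050.00     1,657.0962     4,971.2885      19,885.1541
  Σ                  1,747.0604     5,104.6404      20,238.6331
P = 1,747.0604.
Convexity = Σ t(t+1)·PV / [P·(1+y)²] = 20,238.6331 / (1,747.0604 × 1.152402) = 10.05239.

10.05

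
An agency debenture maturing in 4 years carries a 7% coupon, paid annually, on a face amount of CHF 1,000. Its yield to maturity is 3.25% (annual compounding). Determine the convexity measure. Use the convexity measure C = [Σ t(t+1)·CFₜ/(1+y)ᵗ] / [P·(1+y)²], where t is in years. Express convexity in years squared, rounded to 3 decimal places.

With y = 0.0325:
  t   CF        PV=CF/(1+0.0325)^t    t·PV        t(t+1)·PV
  1        70.00        67.7966        67.7966         135.5932
  2        70.00        65.6626       131.3252         393.9755
  3        70.00        63.5957       190.7871         763.1486
  4     1,070.00       941.5070     3,766.0279      18,830.1393
  Σ                  1,138.5619     4,155.9368      20,122.8565
P = 1,138.5619.
Convexity = Σ t(t+1)·PV / [P·(1+y)²] = 20,122.8565 / (1,138.5619 × 1.066056) = 16.57879.

16.579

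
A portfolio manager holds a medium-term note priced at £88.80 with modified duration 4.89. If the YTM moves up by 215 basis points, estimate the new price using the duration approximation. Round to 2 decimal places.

£79.46

Duration approximation: ΔP/P ≈ -D_mod · Δy = -4.89 × (+0.0215) = -0.105135.
New price ≈ 88.80 × (1 - 0.105135) = 79.464012.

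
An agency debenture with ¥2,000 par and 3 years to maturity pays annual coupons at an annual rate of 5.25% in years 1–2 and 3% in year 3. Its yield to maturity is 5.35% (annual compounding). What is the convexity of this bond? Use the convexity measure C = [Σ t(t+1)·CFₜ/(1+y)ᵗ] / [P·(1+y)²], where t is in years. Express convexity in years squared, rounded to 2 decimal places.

10.09

With y = 0.0535:
  t   CF        PV=CF/(1+0.0535)^t    t·PV        t(t+1)·PV
  1       105.00        99.6678        99.6678         199.3355
  2       105.00        94.6063       189.2127         567.6380
  3     2,060.00     1,761.8284     5,285.4851      21,141.9405
  Σ                  1,956.1025     5,574.3656      21,908.9141
P = 1,956.1025.
Convexity = Σ t(t+1)·PV / [P·(1+y)²] = 21,908.9141 / (1,956.1025 × 1.109862) = 10.09160.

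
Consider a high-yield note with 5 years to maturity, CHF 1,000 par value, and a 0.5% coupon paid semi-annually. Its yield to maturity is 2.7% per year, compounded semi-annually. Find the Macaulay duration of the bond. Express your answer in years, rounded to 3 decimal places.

4.940 years

Periodic yield y = 0.0135. Discount each cash flow and weight by its period:
  t   CF        PV=CF/(1+0.0135)^t    t·PV
  1         2.50         2.4667         2.4667
  2         2.50         2.4338         4.8677
  3         2.50         2.4014         7.2043
  4         2.50         2.3694         9.4777
  5         2.50         2.3379        11.6894
  6         2.50         2.3067        13.8404
  7         2.50         2.2760        15.9321
  8         2.50         2.2457        17.9655
  9         2.50         2.2158        19.9420
  10    1,002.50       876.6916     8,766.9161
  Σ                    897.7451     8,870.3019
Price P = Σ PV = 897.7451.
Macaulay duration = Σ(t·PV) / P = 8,870.3019 / 897.7451 = 9.88065 half-year periods.
In years: 9.88065 / 2 = 4.94032 years.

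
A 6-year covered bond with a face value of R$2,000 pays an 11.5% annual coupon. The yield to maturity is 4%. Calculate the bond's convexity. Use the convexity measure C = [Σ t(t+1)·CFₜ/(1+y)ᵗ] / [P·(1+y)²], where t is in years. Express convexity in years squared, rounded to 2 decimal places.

29.13

With y = 0.04:
  t   CF        PV=CF/(1+0.04)^t    t·PV        t(t+1)·PV
  1       230.00       221.1538       221.1538         442.3077
  2       230.00       212.6479       425.2959       1,275.8876
  3       230.00       204.4692       613.4075       2,453.6299
  4       230.00       196.6050       786.4199       3,932.0993
  5       230.00       189.0432       945.2162       5,671.2970
  6     2,230.00     1,762.4014    10,574.4084      74,020.8585
  Σ                  2,786.3205    13,565.9016      87,796.0800
P = 2,786.3205.
Convexity = Σ t(t+1)·PV / [P·(1+y)²] = 87,796.0800 / (2,786.3205 × 1.081600) = 29.13247.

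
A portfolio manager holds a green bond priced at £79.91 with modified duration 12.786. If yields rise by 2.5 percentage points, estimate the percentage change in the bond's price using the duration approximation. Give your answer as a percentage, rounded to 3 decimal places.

Duration approximation: ΔP/P ≈ -D_mod · Δy = -12.786 × (+0.025) = -0.319650.
As a percentage: -31.9650%.

-31.965%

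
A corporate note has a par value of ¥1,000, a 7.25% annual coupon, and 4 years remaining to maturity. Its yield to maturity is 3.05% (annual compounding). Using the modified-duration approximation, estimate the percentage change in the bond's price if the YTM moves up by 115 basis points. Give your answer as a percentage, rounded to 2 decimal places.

-4.06%

Periodic yield y = 0.0305. Modified duration first:
  t   CF        PV=CF/(1+0.0305)^t    t·PV
  1        72.50        70.3542        70.3542
  2        72.50        68.2719       136.5438
  3        72.50        66.2512       198.7537
  4     1,072.50       951.0543     3,804.2172
  Σ                  1,155.9316     4,209.8690
P = 1,155.9316; D_Mac = 3.64197 yrs; D_mod = 3.64197/(1+0.0305) = 3.53418 yrs.
ΔP/P ≈ -D_mod · Δy = -3.53418 × (+0.0115) = -0.040643 = -4.0643%.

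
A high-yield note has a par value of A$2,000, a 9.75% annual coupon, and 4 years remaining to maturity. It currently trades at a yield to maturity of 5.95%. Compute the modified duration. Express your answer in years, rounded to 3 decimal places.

3.332 years

Periodic yield y = 0.0595. First find Macaulay duration:
  t   CF        PV=CF/(1+0.0595)^t    t·PV
  1       195.00       184.0491       184.0491
  2       195.00       173.7131       347.4263
  3       195.00       163.9577       491.8730
  4     2,195.00     1,741.9299     6,967.7197
  Σ                  2,263.6498     7,991.0681
P = 2,263.6498; Macaulay duration = 7,991.0681 / 2,263.6498 = 3.53017 years.
Modified duration = D_Mac / (1 + y) = 3.53017 / 1.0595 = 3.33192 years.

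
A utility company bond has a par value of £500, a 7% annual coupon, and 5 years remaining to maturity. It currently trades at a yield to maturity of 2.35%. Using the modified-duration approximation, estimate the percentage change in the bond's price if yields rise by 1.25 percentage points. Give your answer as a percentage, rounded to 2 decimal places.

-5.44%

Periodic yield y = 0.0235. Modified duration first:
  t   CF        PV=CF/(1+0.0235)^t    t·PV
  1        35.00        34.1964        34.1964
  2        35.00        33.4112        66.8224
  3        35.00        32.6441        97.9323
  4        35.00        31.8946       127.5783
  5       535.00       476.3373     2,381.6863
  Σ                    608.4835     2,708.2156
P = 608.4835; D_Mac = 4.45076 yrs; D_mod = 4.45076/(1+0.0235) = 4.34857 yrs.
ΔP/P ≈ -D_mod · Δy = -4.34857 × (+0.0125) = -0.054357 = -5.4357%.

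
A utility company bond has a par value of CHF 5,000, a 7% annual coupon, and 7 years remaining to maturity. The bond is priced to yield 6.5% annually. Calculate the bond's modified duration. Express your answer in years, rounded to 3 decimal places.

5.432 years

Periodic yield y = 0.065. First find Macaulay duration:
  t   CF        PV=CF/(1+0.065)^t    t·PV
  1       350.00       328.6385       328.6385
  2       350.00       308.5807       617.1615
  3       350.00       289.7472       869.2415
  4       350.00       272.0631     1,088.2523
  5       350.00       255.4583     1,277.2915
  6       350.00       239.8669     1,439.2016
  7     5,350.00     3,442.7582    24,099.3077
  Σ                  5,137.1130    29,719.0947
P = 5,137.1130; Macaulay duration = 29,719.0947 / 5,137.1130 = 5.78517 years.
Modified duration = D_Mac / (1 + y) = 5.78517 / 1.065 = 5.43209 years.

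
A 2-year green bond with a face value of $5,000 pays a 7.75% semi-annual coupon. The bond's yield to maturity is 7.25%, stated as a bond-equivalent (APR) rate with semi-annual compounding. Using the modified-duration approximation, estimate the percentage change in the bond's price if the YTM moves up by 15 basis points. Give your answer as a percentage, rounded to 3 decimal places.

-0.274%

Periodic yield y = 0.03625. Modified duration first:
  t   CF        PV=CF/(1+0.03625)^t    t·PV
  1       193.75       186.9723       186.9723
  2       193.75       180.4316       360.8632
  3       193.75       174.1198       522.3593
  4     5,193.75     4,504.2539    18,017.0158
  Σ                  5,045.7776    19,087.2105
P = 5,045.7776; D_Mac = 3.78281 half-year periods = 1.89140 yrs; D_mod = 1.89140/(1+0.03625) = 1.82524 yrs.
ΔP/P ≈ -D_mod · Δy = -1.82524 × (+0.0015) = -0.002738 = -0.2738%.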